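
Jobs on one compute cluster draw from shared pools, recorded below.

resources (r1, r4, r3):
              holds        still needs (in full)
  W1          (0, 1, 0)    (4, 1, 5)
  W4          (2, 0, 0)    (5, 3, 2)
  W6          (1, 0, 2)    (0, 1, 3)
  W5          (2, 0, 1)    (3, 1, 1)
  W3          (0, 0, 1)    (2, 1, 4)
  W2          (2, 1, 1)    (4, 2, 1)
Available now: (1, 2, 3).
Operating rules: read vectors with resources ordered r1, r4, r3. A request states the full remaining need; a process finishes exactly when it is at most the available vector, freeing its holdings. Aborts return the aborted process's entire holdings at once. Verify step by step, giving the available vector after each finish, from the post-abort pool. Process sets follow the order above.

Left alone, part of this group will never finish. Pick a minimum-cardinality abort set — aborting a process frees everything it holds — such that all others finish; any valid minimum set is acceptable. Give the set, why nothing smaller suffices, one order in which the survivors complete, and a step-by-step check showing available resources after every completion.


The answer: abort W4.
Key observation: W5 could never have finished before the abort; with (2, 0, 0) returned by W4, it fits at step 2.
Why nothing smaller works: aborting no one leaves the state deadlocked as given.
The survivors complete as W6, W5, W3, W2, W1. Verifying each step (starting from the post-abort pool):
  pool = (3, 2, 3)
  W6 needs (0, 1, 3) <= (3, 2, 3) -> finishes; pool += (1, 0, 2) = (4, 2, 5)
  W5 needs (3, 1, 1) <= (4, 2, 5) -> finishes; pool += (2, 0, 1) = (6, 2, 6)
  W3 needs (2, 1, 4) <= (6, 2, 6) -> finishes; pool += (0, 0, 1) = (6, 2, 7)
  W2 needs (4, 2, 1) <= (6, 2, 7) -> finishes; pool += (2, 1, 1) = (8, 3, 8)
  W1 needs (4, 1, 5) <= (8, 3, 8) -> finishes; pool += (0, 1, 0) = (8, 4, 8)


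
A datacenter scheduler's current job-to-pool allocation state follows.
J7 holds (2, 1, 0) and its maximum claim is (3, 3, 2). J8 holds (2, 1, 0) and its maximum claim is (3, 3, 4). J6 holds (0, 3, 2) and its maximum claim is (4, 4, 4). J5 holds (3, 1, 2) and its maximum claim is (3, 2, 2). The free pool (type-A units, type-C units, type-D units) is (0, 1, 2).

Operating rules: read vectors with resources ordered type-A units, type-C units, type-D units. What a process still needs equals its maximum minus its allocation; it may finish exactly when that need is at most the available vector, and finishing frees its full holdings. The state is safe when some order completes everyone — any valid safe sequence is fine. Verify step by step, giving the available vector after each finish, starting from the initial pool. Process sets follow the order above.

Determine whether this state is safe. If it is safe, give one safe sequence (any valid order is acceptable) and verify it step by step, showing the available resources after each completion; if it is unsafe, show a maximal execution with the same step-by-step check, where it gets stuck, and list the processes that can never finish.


SAFE. One safe sequence: J5, J8, J6, J7.
Key observation: reading the order forward, J5 is the first process whose need (0, 1, 0) meets the free pool (0, 1, 2) exactly on a resource it requests.
Walking it through:
  pool = (0, 1, 2)
  J5: need (0, 1, 0) fits (0, 1, 2); releases (3, 1, 2), pool now (3, 2, 4)
  J8: need (1, 2, 4) fits (3, 2, 4); releases (2, 1, 0), pool now (5, 3, 4)
  J6: need (4, 1, 2) fits (5, 3, 4); releases (0, 3, 2), pool now (5, 6, 6)
  J7: need (1, 2, 2) fits (5, 6, 6); releases (2, 1, 0), pool now (7, 7, 6)


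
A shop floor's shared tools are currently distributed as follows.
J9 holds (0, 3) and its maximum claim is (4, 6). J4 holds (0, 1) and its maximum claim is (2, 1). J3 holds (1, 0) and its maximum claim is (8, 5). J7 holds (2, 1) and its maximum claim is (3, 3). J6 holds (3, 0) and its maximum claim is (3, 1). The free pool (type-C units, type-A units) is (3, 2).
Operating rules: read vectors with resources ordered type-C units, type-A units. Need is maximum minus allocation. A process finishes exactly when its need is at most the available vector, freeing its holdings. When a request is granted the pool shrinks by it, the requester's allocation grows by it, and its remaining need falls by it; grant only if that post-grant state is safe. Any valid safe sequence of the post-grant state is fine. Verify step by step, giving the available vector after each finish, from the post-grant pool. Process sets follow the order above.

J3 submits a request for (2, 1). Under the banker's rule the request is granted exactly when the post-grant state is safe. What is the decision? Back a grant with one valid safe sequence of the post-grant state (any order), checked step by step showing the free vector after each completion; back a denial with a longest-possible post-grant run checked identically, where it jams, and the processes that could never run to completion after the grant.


GRANT. The post-grant state is safe; one safe sequence: J6, J4, J7, J9, J3.
Key observation: granting shrinks the pool to (1, 1), yet J6 still fits and the chain goes through.
Verifying the post-grant state step by step:
  pool = (1, 1)
  J6 needs (0, 1) <= (1, 1) -> finishes; pool += (3, 0) = (4, 1)
  J4 needs (2, 0) <= (4, 1) -> finishes; pool += (0, 1) = (4, 2)
  J7 needs (1, 2) <= (4, 2) -> finishes; pool += (2, 1) = (6, 3)
  J9 needs (4, 3) <= (6, 3) -> finishes; pool += (0, 3) = (6, 6)
  J3 needs (5, 4) <= (6, 6) -> finishes; pool += (3, 1) = (9, 7)


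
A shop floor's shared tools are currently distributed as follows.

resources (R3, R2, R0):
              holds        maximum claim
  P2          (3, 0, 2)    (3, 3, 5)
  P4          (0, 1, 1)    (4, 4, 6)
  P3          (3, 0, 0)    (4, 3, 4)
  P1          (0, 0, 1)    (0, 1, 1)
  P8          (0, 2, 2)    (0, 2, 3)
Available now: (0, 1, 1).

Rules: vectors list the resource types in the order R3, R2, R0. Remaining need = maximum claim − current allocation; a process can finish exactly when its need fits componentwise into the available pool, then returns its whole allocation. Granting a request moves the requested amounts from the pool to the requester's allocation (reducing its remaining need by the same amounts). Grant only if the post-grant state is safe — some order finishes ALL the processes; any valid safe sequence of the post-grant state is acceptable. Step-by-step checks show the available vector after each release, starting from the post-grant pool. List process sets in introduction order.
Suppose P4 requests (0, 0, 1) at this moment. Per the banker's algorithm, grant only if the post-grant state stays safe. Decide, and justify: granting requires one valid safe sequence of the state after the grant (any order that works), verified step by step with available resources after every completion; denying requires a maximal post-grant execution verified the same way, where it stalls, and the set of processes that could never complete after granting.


GRANT — the state after the grant stays safe, e.g. via P1, P8, P2, P3, P4.
Key observation: (0, 1, 0) free after granting still covers P1 first, and each release covers the next.
Check on the post-grant state, step by step:
  pool = (0, 1, 0)
  P1: need (0, 1, 0) fits (0, 1, 0); releases (0, 0, 1), pool now (0, 1, 1)
  P8: need (0, 0, 1) fits (0, 1, 1); releases (0, 2, 2), pool now (0, 3, 3)
  P2: need (0, 3, 3) fits (0, 3, 3); releases (3, 0, 2), pool now (3, 3, 5)
  P3: need (1, 3, 4) fits (3, 3, 5); releases (3, 0, 0), pool now (6, 3, 5)
  P4: need (4, 3, 4) fits (6, 3, 5); releases (0, 1, 2), pool now (6, 4, 7)


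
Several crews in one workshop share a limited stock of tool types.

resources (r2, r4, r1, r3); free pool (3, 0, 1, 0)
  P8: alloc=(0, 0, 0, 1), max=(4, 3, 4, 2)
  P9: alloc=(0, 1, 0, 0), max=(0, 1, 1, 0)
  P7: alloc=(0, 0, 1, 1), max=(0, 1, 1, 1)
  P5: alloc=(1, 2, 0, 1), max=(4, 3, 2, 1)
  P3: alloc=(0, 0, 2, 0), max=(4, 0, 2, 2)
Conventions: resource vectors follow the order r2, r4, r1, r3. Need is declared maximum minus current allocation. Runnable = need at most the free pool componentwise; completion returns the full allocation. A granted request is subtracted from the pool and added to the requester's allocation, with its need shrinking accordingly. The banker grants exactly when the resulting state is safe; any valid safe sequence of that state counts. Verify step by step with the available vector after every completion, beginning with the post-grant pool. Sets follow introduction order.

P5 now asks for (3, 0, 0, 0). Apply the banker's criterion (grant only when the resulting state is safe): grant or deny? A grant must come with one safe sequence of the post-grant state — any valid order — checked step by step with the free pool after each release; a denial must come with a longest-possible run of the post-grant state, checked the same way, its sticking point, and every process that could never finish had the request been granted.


GRANT — the state after the grant stays safe, e.g. via P9, P7, P5, P3, P8.
Key observation: post-grant, (0, 0, 1, 0) remains, and an order beginning with P9 completes everyone.
Step-by-step check of the post-grant state:
  pool = (0, 0, 1, 0)
  P9 needs (0, 0, 1, 0) <= (0, 0, 1, 0) -> finishes; pool += (0, 1, 0, 0) = (0, 1, 1, 0)
  P7 needs (0, 1, 0, 0) <= (0, 1, 1, 0) -> finishes; pool += (0, 0, 1, 1) = (0, 1, 2, 1)
  P5 needs (0, 1, 2, 0) <= (0, 1, 2, 1) -> finishes; pool += (4, 2, 0, 1) = (4, 3, 2, 2)
  P3 needs (4, 0, 0, 2) <= (4, 3, 2, 2) -> finishes; pool += (0, 0, 2, 0) = (4, 3, 4, 2)
  P8 needs (4, 3, 4, 1) <= (4, 3, 4, 2) -> finishes; pool += (0, 0, 0, 1) = (4, 3, 4, 3)


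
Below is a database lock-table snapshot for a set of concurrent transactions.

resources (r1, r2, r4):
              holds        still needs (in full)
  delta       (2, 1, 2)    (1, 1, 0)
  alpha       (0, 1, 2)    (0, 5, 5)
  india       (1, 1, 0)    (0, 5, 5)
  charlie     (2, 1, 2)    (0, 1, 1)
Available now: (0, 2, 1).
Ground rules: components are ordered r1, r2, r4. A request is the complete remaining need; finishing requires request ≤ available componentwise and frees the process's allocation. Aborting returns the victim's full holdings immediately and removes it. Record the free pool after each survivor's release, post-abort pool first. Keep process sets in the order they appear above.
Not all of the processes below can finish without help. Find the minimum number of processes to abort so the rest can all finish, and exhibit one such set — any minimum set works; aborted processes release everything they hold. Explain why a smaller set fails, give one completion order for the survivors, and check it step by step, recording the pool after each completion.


Abort india.
Key observation: aborting india returns (1, 1, 0), and alpha — hopeless before — runs at step 3 with the returned capacity in the pool.
Minimality: the empty abort set fails — the state is deadlocked as it stands.
One survivor order: delta, charlie, alpha. Walking it through (post-abort pool first):
  pool = (1, 3, 1)
  delta: need (1, 1, 0) fits (1, 3, 1); releases (2, 1, 2), pool now (3, 4, 3)
  charlie: need (0, 1, 1) fits (3, 4, 3); releases (2, 1, 2), pool now (5, 5, 5)
  alpha: need (0, 5, 5) fits (5, 5, 5); releases (0, 1, 2), pool now (5, 6, 7)


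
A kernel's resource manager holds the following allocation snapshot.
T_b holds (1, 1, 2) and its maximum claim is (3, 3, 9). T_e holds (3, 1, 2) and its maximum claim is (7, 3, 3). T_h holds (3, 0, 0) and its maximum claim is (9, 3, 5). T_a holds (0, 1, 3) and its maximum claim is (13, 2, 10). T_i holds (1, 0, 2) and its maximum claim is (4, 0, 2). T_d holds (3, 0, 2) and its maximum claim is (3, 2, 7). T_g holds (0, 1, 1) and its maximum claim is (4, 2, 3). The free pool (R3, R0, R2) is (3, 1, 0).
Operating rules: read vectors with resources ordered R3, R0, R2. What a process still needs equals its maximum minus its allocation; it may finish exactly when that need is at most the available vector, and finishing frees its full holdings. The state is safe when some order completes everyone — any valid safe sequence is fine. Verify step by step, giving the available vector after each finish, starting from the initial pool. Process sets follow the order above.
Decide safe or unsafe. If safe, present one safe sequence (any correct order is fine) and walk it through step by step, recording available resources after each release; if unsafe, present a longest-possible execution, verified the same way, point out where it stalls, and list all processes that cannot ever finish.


SAFE — a valid safe sequence is T_i, T_g, T_e, T_d, T_h, T_b, T_a.
Key observation: T_i marks the first exact bind of the order: its need (3, 0, 0) fits the free (3, 1, 0) with zero slack on a requested resource.
Step-by-step check:
  pool = (3, 1, 0)
  run T_i (needs (3, 0, 0), free (3, 1, 0)); after release of (1, 0, 2) the pool is (4, 1, 2)
  run T_g (needs (4, 1, 2), free (4, 1, 2)); after release of (0, 1, 1) the pool is (4, 2, 3)
  run T_e (needs (4, 2, 1), free (4, 2, 3)); after release of (3, 1, 2) the pool is (7, 3, 5)
  run T_d (needs (0, 2, 5), free (7, 3, 5)); after release of (3, 0, 2) the pool is (10, 3, 7)
  run T_h (needs (6, 3, 5), free (10, 3, 7)); after release of (3, 0, 0) the pool is (13, 3, 7)
  run T_b (needs (2, 2, 7), free (13, 3, 7)); after release of (1, 1, 2) the pool is (14, 4, 9)
  run T_a (needs (13, 1, 7), free (14, 4, 9)); after release of (0, 1, 3) the pool is (14, 5, 12)


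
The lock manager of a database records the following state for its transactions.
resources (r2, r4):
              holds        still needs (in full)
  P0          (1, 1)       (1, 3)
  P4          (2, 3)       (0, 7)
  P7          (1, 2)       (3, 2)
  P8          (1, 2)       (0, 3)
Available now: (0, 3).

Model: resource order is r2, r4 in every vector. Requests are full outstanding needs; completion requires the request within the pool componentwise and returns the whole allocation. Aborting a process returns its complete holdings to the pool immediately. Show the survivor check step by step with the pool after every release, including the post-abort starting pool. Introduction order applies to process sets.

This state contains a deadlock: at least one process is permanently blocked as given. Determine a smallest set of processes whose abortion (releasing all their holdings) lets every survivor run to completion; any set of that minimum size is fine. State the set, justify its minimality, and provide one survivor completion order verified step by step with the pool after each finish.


Abort P4.
Key observation: aborting P4 returns (2, 3), and P7 — hopeless before — runs at step 2 with the returned capacity in the pool.
Minimality: the empty abort set fails — the state is deadlocked as it stands.
The survivors complete as P8, P7, P0. Verifying each step (starting from the post-abort pool):
  pool = (2, 6)
  P8: need (0, 3) fits (2, 6); releases (1, 2), pool now (3, 8)
  P7: need (3, 2) fits (3, 8); releases (1, 2), pool now (4, 10)
  P0: need (1, 3) fits (4, 10); releases (1, 1), pool now (5, 11)


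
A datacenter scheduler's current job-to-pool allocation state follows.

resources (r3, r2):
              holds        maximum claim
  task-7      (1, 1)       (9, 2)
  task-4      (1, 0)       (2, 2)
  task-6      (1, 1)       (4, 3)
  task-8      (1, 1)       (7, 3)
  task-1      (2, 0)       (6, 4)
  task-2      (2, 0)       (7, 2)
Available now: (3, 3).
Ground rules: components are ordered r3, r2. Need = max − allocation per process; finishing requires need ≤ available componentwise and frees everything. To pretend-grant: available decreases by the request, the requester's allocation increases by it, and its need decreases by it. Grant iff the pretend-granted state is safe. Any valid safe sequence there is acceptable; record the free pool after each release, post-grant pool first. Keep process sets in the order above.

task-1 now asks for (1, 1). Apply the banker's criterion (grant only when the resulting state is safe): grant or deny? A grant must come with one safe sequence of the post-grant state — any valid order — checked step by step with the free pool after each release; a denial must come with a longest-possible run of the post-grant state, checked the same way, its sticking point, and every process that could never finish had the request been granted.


GRANT — the state after the grant stays safe, e.g. via task-4, task-6, task-1, task-8, task-7, task-2.
Key observation: even at the reduced pool (2, 2), task-4 fits immediately, so safety survives the grant.
Verifying the post-grant state step by step:
  pool = (2, 2)
  run task-4 (needs (1, 2), free (2, 2)); after release of (1, 0) the pool is (3, 2)
  run task-6 (needs (3, 2), free (3, 2)); after release of (1, 1) the pool is (4, 3)
  run task-1 (needs (3, 3), free (4, 3)); after release of (3, 1) the pool is (7, 4)
  run task-8 (needs (6, 2), free (7, 4)); after release of (1, 1) the pool is (8, 5)
  run task-7 (needs (8, 1), free (8, 5)); after release of (1, 1) the pool is (9, 6)
  run task-2 (needs (5, 2), free (9, 6)); after release of (2, 0) the pool is (11, 6)


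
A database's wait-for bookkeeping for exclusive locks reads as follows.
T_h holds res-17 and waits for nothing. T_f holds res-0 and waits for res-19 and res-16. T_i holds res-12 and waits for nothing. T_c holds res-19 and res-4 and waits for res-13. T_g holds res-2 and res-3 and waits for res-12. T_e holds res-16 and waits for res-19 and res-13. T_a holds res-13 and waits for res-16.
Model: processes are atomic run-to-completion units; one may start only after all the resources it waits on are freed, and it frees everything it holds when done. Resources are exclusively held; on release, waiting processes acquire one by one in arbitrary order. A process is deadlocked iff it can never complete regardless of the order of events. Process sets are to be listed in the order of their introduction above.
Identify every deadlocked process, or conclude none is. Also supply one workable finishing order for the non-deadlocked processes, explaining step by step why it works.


The deadlocked set is T_f, T_c, T_e and T_a.
Key observation: along T_c -> T_a -> T_e -> T_c, each member waits on what the next one holds — a deadlock; T_f waits into the deadlock from upstream.
The rest can finish in the order T_i, T_g, T_h.
Step-by-step check:
  run T_i (it waits on nothing); releases res-12
  T_g: everything it awaited (res-12) is free; runs, freeing res-2 and res-3
  run T_h (it waits on nothing); releases res-17


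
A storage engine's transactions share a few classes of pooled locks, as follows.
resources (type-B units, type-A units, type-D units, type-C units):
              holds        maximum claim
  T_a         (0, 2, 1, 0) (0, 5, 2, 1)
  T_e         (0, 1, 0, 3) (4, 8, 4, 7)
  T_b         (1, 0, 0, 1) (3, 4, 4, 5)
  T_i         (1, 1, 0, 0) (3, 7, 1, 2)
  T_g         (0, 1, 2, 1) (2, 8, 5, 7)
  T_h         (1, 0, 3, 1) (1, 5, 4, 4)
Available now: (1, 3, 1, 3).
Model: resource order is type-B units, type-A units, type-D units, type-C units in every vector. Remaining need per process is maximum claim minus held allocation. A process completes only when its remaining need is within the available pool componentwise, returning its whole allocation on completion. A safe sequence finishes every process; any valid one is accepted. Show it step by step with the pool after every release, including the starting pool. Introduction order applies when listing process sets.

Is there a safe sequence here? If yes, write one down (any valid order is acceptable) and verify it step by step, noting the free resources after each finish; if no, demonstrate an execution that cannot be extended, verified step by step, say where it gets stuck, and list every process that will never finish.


The state is UNSAFE.
Key observation: the pool after T_a, T_h, T_b is (3, 5, 5, 5); every surviving request exceeds it in type-A units, so progress ends there.
Going as far as possible: T_a, T_h, T_b; after that, nothing fits. Step-by-step check:
  pool = (1, 3, 1, 3)
  run T_a (needs (0, 3, 1, 1), free (1, 3, 1, 3)); after release of (0, 2, 1, 0) the pool is (1, 5, 2, 3)
  run T_h (needs (0, 5, 1, 3), free (1, 5, 2, 3)); after release of (1, 0, 3, 1) the pool is (2, 5, 5, 4)
  run T_b (needs (2, 4, 4, 4), free (2, 5, 5, 4)); after release of (1, 0, 0, 1) the pool is (3, 5, 5, 5)
  T_e cannot run: need (4, 7, 4, 4) vs free (3, 5, 5, 5) (insufficient type-B units and type-A units)
  T_i cannot run: need (2, 6, 1, 2) vs free (3, 5, 5, 5) (insufficient type-A units)
  T_g cannot run: need (2, 7, 3, 6) vs free (3, 5, 5, 5) (insufficient type-A units and type-C units)
Processes that can never finish: T_e, T_i and T_g.


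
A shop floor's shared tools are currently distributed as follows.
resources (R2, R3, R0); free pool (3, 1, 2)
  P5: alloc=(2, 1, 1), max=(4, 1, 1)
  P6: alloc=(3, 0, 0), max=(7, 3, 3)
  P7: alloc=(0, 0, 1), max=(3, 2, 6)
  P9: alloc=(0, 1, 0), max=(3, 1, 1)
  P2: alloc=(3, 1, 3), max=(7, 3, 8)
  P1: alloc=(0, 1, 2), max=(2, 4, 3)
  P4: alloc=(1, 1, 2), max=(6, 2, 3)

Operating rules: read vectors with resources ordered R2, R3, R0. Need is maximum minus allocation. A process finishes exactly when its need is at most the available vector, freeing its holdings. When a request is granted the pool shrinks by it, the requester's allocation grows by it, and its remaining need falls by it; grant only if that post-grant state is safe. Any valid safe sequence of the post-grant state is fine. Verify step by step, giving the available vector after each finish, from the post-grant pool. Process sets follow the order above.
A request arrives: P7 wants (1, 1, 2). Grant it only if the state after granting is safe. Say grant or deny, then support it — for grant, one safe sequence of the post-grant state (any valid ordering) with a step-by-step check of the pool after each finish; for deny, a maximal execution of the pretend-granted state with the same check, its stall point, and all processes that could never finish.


DENY: after the grant no complete ordering would exist.
Key observation: after P5, P9 the pool peaks at (4, 2, 1), and each blocked process is short somewhere: P6 on R3, R0; P7 on R0; P2 on R0; P1 on R3; P4 on R2.
After a pretend grant, a maximal execution: P5, P9 — then nothing else fits. Check, step by step:
  pool = (2, 0, 0)
  P5 needs (2, 0, 0) <= (2, 0, 0) -> finishes; pool += (2, 1, 1) = (4, 1, 1)
  P9 needs (3, 0, 1) <= (4, 1, 1) -> finishes; pool += (0, 1, 0) = (4, 2, 1)
  P6 still needs (4, 3, 3) but only (4, 2, 1) is free — short on R3 and R0
  P7 still needs (2, 1, 3) but only (4, 2, 1) is free — short on R0
  P2 still needs (4, 2, 5) but only (4, 2, 1) is free — short on R0
  P1 still needs (2, 3, 1) but only (4, 2, 1) is free — short on R3
  P4 still needs (5, 1, 1) but only (4, 2, 1) is free — short on R2
Post-grant, the permanently blocked set is P6, P7, P2, P1 and P4.


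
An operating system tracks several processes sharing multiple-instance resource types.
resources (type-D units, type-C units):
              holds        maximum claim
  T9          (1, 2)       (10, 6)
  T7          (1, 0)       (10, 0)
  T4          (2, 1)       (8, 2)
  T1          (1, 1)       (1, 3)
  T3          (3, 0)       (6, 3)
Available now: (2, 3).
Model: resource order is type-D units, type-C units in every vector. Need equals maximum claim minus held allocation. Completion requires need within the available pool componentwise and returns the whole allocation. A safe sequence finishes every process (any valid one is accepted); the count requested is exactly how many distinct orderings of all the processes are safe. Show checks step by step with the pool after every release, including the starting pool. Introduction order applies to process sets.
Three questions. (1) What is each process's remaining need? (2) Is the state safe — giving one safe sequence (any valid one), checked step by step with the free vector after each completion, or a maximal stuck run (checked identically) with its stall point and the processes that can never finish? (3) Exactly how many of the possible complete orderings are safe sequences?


(1) Remaining need (order type-D units, type-C units):
  T9: (9, 4)
  T7: (9, 0)
  T4: (6, 1)
  T1: (0, 2)
  T3: (3, 3)
(2) UNSAFE — no complete ordering exists.
Key observation: once T1, T3, T4 finish, the pool peaks at (8, 5) — and every remaining process still needs more type-D units than that.
A maximal execution: T1, T3, T4 — then nothing else fits. Verifying each step:
  pool = (2, 3)
  T1: need (0, 2) fits (2, 3); releases (1, 1), pool now (3, 4)
  T3: need (3, 3) fits (3, 4); releases (3, 0), pool now (6, 4)
  T4: need (6, 1) fits (6, 4); releases (2, 1), pool now (8, 5)
  blocked: T9 wants (9, 4), pool (8, 5) — not enough type-D units
  blocked: T7 wants (9, 0), pool (8, 5) — not enough type-D units
Processes that can never finish: T9 and T7.
(3) The exact count: 0 of the possible complete orderings are safe sequences.


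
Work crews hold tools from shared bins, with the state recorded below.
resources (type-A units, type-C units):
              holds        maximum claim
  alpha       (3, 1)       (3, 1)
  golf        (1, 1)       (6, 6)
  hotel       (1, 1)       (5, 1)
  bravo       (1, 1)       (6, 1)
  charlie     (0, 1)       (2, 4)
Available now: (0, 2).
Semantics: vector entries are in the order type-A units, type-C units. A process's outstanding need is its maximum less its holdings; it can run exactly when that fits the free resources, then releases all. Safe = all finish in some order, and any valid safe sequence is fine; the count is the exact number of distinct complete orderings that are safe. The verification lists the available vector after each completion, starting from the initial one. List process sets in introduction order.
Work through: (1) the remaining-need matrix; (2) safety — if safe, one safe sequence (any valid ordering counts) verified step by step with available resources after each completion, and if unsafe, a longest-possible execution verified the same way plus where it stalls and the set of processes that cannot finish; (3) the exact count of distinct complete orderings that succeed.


(1) Outstanding need per process (order type-A units, type-C units):
  alpha: (0, 0)
  golf: (5, 5)
  hotel: (4, 0)
  bravo: (5, 0)
  charlie: (2, 3)
(2) UNSAFE.
Key observation: even finishing alpha, charlie leaves just (3, 4) free — too little type-A units for any of the remaining processes.
A maximal execution: alpha, charlie — then nothing else fits. Check, step by step:
  pool = (0, 2)
  alpha needs (0, 0) <= (0, 2) -> finishes; pool += (3, 1) = (3, 3)
  charlie needs (2, 3) <= (3, 3) -> finishes; pool += (0, 1) = (3, 4)
  golf still needs (5, 5) but only (3, 4) is free — short on type-A units and type-C units
  hotel still needs (4, 0) but only (3, 4) is free — short on type-A units
  bravo still needs (5, 0) but only (3, 4) is free — short on type-A units
Processes that can never finish: golf, hotel and bravo.
(3) Exactly 0 of the possible complete orderings are safe sequences.


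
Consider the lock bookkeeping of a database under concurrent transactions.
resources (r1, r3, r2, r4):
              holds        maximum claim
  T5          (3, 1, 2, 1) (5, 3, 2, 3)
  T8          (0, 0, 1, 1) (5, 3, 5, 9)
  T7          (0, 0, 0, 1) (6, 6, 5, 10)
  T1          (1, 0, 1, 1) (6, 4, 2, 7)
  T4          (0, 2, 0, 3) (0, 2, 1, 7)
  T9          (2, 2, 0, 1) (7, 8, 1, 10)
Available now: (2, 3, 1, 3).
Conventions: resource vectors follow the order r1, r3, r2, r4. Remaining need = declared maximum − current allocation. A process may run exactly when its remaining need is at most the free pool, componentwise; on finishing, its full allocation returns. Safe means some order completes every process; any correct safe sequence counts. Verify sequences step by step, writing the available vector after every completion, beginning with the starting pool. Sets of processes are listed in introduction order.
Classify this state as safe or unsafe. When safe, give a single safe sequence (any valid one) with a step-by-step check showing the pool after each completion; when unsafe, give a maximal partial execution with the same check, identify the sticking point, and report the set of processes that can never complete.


SAFE, for example via the order T5, T4, T1, T8, T9, T7.
Key observation: T5 marks the first exact bind of the order: its need (2, 2, 0, 2) fits the free (2, 3, 1, 3) with zero slack on a requested resource.
Check, step by step:
  pool = (2, 3, 1, 3)
  run T5 (needs (2, 2, 0, 2), free (2, 3, 1, 3)); after release of (3, 1, 2, 1) the pool is (5, 4, 3, 4)
  run T4 (needs (0, 0, 1, 4), free (5, 4, 3, 4)); after release of (0, 2, 0, 3) the pool is (5, 6, 3, 7)
  run T1 (needs (5, 4, 1, 6), free (5, 6, 3, 7)); after release of (1, 0, 1, 1) the pool is (6, 6, 4, 8)
  run T8 (needs (5, 3, 4, 8), free (6, 6, 4, 8)); after release of (0, 0, 1, 1) the pool is (6, 6, 5, 9)
  run T9 (needs (5, 6, 1, 9), free (6, 6, 5, 9)); after release of (2, 2, 0, 1) the pool is (8, 8, 5, 10)
  run T7 (needs (6, 6, 5, 9), free (8, 8, 5, 10)); after release of (0, 0, 0, 1) the pool is (8, 8, 5, 11)


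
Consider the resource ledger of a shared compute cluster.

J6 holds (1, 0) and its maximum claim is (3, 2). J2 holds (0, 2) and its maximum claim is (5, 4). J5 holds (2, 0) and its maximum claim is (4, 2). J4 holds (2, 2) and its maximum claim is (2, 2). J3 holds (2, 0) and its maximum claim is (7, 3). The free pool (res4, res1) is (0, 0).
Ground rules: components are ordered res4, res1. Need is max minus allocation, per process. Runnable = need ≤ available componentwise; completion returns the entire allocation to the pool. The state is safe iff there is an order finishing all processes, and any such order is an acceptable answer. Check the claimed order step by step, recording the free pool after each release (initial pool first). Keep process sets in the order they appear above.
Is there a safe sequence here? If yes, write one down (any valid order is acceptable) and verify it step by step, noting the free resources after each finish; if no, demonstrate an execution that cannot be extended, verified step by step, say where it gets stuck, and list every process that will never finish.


SAFE — a valid safe sequence is J4, J5, J6, J2, J3.
Key observation: the first exact fit in this order is J5 — it needs (2, 2) with (2, 2) free, meeting a requested resource to the last unit.
Step-by-step check:
  pool = (0, 0)
  run J4 (needs (0, 0), free (0, 0)); after release of (2, 2) the pool is (2, 2)
  run J5 (needs (2, 2), free (2, 2)); after release of (2, 0) the pool is (4, 2)
  run J6 (needs (2, 2), free (4, 2)); after release of (1, 0) the pool is (5, 2)
  run J2 (needs (5, 2), free (5, 2)); after release of (0, 2) the pool is (5, 4)
  run J3 (needs (5, 3), free (5, 4)); after release of (2, 0) the pool is (7, 4)


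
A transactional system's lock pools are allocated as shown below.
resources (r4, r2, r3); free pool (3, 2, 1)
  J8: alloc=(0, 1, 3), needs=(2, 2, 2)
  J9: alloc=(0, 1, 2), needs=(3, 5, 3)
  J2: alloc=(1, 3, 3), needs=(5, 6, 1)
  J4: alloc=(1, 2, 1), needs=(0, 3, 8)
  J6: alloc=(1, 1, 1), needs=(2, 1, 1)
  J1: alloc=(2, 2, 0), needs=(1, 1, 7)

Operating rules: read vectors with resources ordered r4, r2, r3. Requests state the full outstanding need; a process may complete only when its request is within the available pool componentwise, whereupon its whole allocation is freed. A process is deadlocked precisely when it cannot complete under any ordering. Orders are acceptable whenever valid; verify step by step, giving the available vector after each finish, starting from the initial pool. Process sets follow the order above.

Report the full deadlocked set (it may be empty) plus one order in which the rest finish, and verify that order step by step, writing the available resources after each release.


The deadlocked set is J9, J2, J4 and J1.
Key observation: after J6, J8 the pool peaks at (4, 4, 5), and each blocked process is short somewhere: J9 on r2; J2 on r4, r2; J4 on r3; J1 on r3.
One completion order for the rest: J6, J8. Verifying each step:
  pool = (3, 2, 1)
  J6: need (2, 1, 1) fits (3, 2, 1); releases (1, 1, 1), pool now (4, 3, 2)
  J8: need (2, 2, 2) fits (4, 3, 2); releases (0, 1, 3), pool now (4, 4, 5)
The blocked processes can never fit:
  J9 still needs (3, 5, 3) but only (4, 4, 5) is free — short on r2
  J2 still needs (5, 6, 1) but only (4, 4, 5) is free — short on r4 and r2
  J4 still needs (0, 3, 8) but only (4, 4, 5) is free — short on r3
  J1 still needs (1, 1, 7) but only (4, 4, 5) is free — short on r3


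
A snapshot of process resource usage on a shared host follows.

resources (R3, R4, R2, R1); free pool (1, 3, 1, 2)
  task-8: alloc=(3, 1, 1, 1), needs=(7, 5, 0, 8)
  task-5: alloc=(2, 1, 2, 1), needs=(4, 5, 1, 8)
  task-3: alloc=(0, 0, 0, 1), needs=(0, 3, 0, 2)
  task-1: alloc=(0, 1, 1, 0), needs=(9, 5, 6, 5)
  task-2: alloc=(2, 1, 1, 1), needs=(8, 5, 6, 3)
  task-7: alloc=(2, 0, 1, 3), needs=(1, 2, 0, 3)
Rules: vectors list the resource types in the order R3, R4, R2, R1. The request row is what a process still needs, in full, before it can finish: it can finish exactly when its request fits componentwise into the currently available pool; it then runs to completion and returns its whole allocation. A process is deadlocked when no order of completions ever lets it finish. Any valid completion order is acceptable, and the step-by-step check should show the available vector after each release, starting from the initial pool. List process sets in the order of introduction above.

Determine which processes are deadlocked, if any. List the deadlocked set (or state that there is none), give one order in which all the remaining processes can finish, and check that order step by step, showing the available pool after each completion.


The deadlocked set is task-8, task-5, task-1 and task-2.
Key observation: the wall is R3: completing task-3, task-7 brings the pool only to (3, 3, 2, 6), and all the rest need more.
One completion order for the rest: task-3, task-7. Check, step by step:
  pool = (1, 3, 1, 2)
  run task-3 (needs (0, 3, 0, 2), free (1, 3, 1, 2)); after release of (0, 0, 0, 1) the pool is (1, 3, 1, 3)
  run task-7 (needs (1, 2, 0, 3), free (1, 3, 1, 3)); after release of (2, 0, 1, 3) the pool is (3, 3, 2, 6)
The blocked processes can never fit:
  blocked: task-8 wants (7, 5, 0, 8), pool (3, 3, 2, 6) — not enough R3, R4 and R1
  blocked: task-5 wants (4, 5, 1, 8), pool (3, 3, 2, 6) — not enough R3, R4 and R1
  blocked: task-1 wants (9, 5, 6, 5), pool (3, 3, 2, 6) — not enough R3, R4 and R2
  blocked: task-2 wants (8, 5, 6, 3), pool (3, 3, 2, 6) — not enough R3, R4 and R2


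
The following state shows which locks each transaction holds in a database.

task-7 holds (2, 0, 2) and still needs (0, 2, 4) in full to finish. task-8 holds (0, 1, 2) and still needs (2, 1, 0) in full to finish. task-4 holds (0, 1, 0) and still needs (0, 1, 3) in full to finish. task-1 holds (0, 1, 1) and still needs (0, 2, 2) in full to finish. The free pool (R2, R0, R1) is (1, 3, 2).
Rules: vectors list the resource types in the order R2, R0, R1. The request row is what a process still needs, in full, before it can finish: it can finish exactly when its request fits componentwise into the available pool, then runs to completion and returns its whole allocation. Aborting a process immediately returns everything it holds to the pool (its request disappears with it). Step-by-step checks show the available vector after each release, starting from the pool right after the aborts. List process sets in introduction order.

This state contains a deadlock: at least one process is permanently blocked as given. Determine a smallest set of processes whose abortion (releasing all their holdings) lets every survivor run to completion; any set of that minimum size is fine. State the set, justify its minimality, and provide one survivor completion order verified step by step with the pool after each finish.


The answer: abort task-7.
Key observation: the deadlocked task-8 becomes finishable only because task-7 released (2, 0, 2); it completes at step 2 below.
No smaller set exists: with zero aborts the deadlock remains.
One survivor order: task-1, task-8, task-4. Step-by-step check (post-abort pool first):
  pool = (3, 3, 4)
  run task-1 (needs (0, 2, 2), free (3, 3, 4)); after release of (0, 1, 1) the pool is (3, 4, 5)
  run task-8 (needs (2, 1, 0), free (3, 4, 5)); after release of (0, 1, 2) the pool is (3, 5, 7)
  run task-4 (needs (0, 1, 3), free (3, 5, 7)); after release of (0, 1, 0) the pool is (3, 6, 7)


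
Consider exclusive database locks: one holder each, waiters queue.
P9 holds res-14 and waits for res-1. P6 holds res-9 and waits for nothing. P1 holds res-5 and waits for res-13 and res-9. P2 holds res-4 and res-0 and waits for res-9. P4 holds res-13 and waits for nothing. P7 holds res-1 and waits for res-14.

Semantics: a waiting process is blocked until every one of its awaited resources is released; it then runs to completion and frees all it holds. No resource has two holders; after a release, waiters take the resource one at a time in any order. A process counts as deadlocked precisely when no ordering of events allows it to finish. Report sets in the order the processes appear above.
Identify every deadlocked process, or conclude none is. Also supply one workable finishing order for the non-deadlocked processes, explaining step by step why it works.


Deadlocked: P9 and P7.
Key observation: the loop P9 -> P7 -> P9 blocks itself forever; no other process is dragged down with it.
A valid finishing order for the others: P6, P4, P2, P1.
Check, step by step:
  P6: no waits; runs immediately, freeing res-9
  P4: no waits; runs immediately, freeing res-13
  P2: everything it awaited (res-9) is free; runs, freeing res-4 and res-0
  P1: everything it awaited (res-13 and res-9) is free; runs, freeing res-5


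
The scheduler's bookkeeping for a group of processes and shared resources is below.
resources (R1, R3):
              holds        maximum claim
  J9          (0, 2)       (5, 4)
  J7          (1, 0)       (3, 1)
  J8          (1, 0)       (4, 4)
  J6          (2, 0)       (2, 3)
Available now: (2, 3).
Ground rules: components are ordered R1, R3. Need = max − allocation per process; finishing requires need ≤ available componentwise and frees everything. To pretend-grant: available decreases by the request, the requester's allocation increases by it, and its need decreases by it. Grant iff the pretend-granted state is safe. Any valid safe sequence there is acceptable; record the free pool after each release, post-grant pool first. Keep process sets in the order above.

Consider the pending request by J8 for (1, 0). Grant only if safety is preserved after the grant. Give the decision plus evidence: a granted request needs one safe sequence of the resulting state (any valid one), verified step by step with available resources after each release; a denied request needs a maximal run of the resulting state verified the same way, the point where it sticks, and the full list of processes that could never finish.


DENY: after the grant no complete ordering would exist.
Key observation: after J6, J7 the pool peaks at (4, 3), and each blocked process is short somewhere: J9 on R1; J8 on R3.
On the post-grant state, J6, J7 is a maximal run — nothing extends it. Walking it through:
  pool = (1, 3)
  J6 needs (0, 3) <= (1, 3) -> finishes; pool += (2, 0) = (3, 3)
  J7 needs (2, 1) <= (3, 3) -> finishes; pool += (1, 0) = (4, 3)
  J9 still needs (5, 2) but only (4, 3) is free — short on R1
  J8 still needs (2, 4) but only (4, 3) is free — short on R3
Processes that could never finish after the grant: J9 and J8.


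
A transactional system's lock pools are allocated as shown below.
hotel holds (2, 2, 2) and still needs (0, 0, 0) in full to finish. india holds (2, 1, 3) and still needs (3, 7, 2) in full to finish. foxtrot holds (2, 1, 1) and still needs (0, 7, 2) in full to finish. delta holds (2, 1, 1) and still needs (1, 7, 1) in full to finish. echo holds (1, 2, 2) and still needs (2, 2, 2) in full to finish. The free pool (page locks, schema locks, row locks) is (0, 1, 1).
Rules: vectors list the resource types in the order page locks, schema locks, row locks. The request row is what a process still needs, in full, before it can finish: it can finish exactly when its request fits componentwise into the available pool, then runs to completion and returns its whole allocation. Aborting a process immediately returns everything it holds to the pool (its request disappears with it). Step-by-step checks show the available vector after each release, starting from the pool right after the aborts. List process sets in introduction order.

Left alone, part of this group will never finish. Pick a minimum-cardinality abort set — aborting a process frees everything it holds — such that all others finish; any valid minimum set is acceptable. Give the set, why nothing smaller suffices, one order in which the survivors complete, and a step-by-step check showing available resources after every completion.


Abort foxtrot and delta.
Key observation: india had no path to completion before; after the abort of foxtrot and delta ((4, 2, 2) returned), step 3 is where it fits.
No one abort is enough; case by case: hotel alone leaves india blocked (short on schema locks); india alone leaves foxtrot blocked (short on schema locks); foxtrot alone leaves india blocked (short on schema locks); delta alone leaves india blocked (short on schema locks); echo alone leaves india blocked (short on schema locks).
One survivor order: hotel, echo, india. Check, step by step (post-abort pool first):
  pool = (4, 3, 3)
  hotel needs (0, 0, 0) <= (4, 3, 3) -> finishes; pool += (2, 2, 2) = (6, 5, 5)
  echo needs (2, 2, 2) <= (6, 5, 5) -> finishes; pool += (1, 2, 2) = (7, 7, 7)
  india needs (3, 7, 2) <= (7, 7, 7) -> finishes; pool += (2, 1, 3) = (9, 8, 10)
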